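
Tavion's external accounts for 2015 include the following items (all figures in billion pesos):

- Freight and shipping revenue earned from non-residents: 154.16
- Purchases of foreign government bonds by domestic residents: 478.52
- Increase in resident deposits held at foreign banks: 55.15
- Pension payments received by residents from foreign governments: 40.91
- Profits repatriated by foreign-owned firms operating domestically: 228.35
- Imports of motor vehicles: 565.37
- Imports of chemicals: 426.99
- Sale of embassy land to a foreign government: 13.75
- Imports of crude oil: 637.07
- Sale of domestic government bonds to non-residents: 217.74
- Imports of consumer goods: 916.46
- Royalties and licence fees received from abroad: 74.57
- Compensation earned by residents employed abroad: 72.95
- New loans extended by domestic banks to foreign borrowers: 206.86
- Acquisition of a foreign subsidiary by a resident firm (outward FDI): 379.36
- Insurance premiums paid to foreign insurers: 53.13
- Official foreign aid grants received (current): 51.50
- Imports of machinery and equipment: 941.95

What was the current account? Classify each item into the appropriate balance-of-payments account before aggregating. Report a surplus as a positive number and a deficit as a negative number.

Goods: -941.95 - 916.46 - 565.37 - 426.99 - 637.07 = -3487.84
Services: 74.57 - 53.13 + 154.16 = 175.60
Primary income: -228.35 + 72.95 = -155.40
Secondary income: 51.50 + 40.91 = 92.41
Current account = (-3487.84) + 175.60 + (-155.40) + 92.41 = -3375.23
(Excluded from the current account — financial account: purchases of foreign government bonds by domestic residents 478.52, increase in resident deposits held at foreign banks 55.15, sale of domestic government bonds to non-residents 217.74, new loans extended by domestic banks to foreign borrowers 206.86, acquisition of a foreign subsidiary by a resident firm (outward FDI) 379.36; capital account: sale of embassy land to a foreign government 13.75.)

-3375.23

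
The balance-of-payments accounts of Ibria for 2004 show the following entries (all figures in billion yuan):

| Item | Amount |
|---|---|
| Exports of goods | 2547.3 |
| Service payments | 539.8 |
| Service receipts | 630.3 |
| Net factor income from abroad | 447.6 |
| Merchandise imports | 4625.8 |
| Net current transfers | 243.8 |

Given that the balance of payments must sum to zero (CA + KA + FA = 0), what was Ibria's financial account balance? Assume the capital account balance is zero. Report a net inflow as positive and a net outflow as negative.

1296.6

Goods balance = 2547.3 - 4625.8 = -2078.5
Services balance = 630.3 - 539.8 = 90.5
Trade balance (goods + services) = -2078.5 + 90.5 = -1988.0
Net primary income = 447.6
Net secondary income = 243.8
Current account = -1988.0 + 447.6 + 243.8 = -1296.6
Financial account = -(-1296.6) = 1296.6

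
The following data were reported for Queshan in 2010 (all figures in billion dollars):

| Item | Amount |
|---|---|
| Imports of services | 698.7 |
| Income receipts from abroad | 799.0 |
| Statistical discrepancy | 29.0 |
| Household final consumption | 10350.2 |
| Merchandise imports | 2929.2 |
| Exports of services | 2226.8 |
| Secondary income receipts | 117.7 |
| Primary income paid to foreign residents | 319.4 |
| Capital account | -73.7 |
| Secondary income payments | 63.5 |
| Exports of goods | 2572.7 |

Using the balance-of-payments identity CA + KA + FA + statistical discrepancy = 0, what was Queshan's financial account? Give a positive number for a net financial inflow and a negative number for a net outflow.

Goods balance = 2572.7 - 2929.2 = -356.5
Services balance = 2226.8 - 698.7 = 1528.1
Trade balance (goods + services) = -356.5 + 1528.1 = 1171.6
Net primary income = 799.0 - 319.4 = 479.6
Net secondary income = 117.7 - 63.5 = 54.2
Current account = 1171.6 + 479.6 + 54.2 = 1705.4
Financial account = -(1705.4 + (-73.7) + 29.0) = -1660.7

-1660.7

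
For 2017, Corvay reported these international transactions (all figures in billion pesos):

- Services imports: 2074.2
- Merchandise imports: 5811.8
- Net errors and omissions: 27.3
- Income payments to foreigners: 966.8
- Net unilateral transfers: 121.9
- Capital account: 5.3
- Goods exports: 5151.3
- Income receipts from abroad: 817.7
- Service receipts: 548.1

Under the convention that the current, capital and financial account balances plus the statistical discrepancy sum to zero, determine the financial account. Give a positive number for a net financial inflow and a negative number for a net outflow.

2181.2

Goods balance = 5151.3 - 5811.8 = -660.5
Services balance = 548.1 - 2074.2 = -1526.1
Trade balance (goods + services) = -660.5 + (-1526.1) = -2186.6
Net primary income = 817.7 - 966.8 = -149.1
Net secondary income = 121.9
Current account = -2186.6 + (-149.1) + 121.9 = -2213.8
Financial account = -(-2213.8 + 5.3 + 27.3) = 2181.2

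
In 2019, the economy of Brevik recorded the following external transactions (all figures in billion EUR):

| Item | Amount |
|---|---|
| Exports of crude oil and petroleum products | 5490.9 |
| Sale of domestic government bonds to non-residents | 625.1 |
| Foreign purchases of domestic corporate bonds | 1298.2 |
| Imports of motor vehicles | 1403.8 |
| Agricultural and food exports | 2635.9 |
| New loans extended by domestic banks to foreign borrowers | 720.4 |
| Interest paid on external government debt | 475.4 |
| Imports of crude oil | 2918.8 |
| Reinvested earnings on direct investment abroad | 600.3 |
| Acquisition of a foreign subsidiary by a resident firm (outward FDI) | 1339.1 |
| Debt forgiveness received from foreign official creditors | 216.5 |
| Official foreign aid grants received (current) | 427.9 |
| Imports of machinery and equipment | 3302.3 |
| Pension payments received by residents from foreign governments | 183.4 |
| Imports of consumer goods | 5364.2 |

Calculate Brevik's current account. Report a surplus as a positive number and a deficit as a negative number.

-4126.1

Goods: 2635.9 + 5490.9 - 3302.3 - 5364.2 - 2918.8 - 1403.8 = -4862.3
Primary income: 600.3 - 475.4 = 124.9
Secondary income: 427.9 + 183.4 = 611.3
Current account = (-4862.3) + 124.9 + 611.3 = -4126.1
(Excluded from the current account — financial account: sale of domestic government bonds to non-residents 625.1, foreign purchases of domestic corporate bonds 1298.2, new loans extended by domestic banks to foreign borrowers 720.4, acquisition of a foreign subsidiary by a resident firm (outward FDI) 1339.1; capital account: debt forgiveness received from foreign official creditors 216.5.)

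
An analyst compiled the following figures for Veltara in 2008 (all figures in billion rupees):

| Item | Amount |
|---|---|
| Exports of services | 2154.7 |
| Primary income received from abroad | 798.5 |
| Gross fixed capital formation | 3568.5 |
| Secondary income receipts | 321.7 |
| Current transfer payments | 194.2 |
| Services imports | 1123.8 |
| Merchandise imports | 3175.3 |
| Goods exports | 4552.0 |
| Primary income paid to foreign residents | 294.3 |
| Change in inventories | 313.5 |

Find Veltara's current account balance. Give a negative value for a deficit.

Goods balance = 4552.0 - 3175.3 = 1376.7
Services balance = 2154.7 - 1123.8 = 1030.9
Trade balance (goods + services) = 1376.7 + 1030.9 = 2407.6
Net primary income = 798.5 - 294.3 = 504.2
Net secondary income = 321.7 - 194.2 = 127.5
Current account = 2407.6 + 504.2 + 127.5 = 3039.3

3039.3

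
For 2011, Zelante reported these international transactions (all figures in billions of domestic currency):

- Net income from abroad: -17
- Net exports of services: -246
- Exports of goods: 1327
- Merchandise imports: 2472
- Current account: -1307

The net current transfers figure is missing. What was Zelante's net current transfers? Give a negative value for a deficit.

Current account = goods balance + services balance + net primary income + net secondary income
Sum of the known components = -1408
Net current transfers = CA - (known components) = -1307 - (-1408) = 101

101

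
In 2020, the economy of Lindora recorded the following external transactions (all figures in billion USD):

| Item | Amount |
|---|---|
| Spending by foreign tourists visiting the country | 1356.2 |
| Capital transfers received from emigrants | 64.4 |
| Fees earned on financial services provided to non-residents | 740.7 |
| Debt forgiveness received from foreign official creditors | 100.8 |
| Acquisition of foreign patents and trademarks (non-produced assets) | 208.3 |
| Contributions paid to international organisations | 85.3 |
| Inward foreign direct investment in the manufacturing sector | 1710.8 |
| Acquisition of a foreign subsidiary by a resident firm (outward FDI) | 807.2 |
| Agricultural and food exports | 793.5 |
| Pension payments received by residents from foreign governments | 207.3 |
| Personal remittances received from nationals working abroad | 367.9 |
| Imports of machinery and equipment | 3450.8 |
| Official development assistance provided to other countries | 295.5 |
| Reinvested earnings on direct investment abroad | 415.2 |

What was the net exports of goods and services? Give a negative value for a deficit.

-560.4

Goods: 793.5 - 3450.8 = -2657.3
Services: 740.7 + 1356.2 = 2096.9
Trade balance = -2657.3 + 2096.9 = -560.4
(Excluded from the trade balance — capital account: capital transfers received from emigrants 64.4, debt forgiveness received from foreign official creditors 100.8, acquisition of foreign patents and trademarks (non-produced assets) 208.3; secondary income: contributions paid to international organisations 85.3, pension payments received by residents from foreign governments 207.3, personal remittances received from nationals working abroad 367.9, official development assistance provided to other countries 295.5; financial account: inward foreign direct investment in the manufacturing sector 1710.8, acquisition of a foreign subsidiary by a resident firm (outward FDI) 807.2; primary income: reinvested earnings on direct investment abroad 415.2.)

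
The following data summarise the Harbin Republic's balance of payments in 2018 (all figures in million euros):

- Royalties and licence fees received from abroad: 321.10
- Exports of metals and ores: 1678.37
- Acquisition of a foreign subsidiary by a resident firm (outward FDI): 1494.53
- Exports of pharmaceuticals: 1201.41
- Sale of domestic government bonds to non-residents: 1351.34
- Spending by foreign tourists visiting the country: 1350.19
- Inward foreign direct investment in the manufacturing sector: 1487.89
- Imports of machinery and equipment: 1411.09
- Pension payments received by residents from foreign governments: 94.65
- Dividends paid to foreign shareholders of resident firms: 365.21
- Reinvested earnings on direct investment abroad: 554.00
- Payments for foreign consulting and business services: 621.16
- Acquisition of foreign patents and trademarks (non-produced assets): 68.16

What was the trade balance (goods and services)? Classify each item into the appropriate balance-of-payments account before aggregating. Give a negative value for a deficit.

2518.82

Goods: 1678.37 - 1411.09 + 1201.41 = 1468.69
Services: -621.16 + 1350.19 + 321.10 = 1050.13
Trade balance = 1468.69 + 1050.13 = 2518.82
(Excluded from the trade balance — financial account: acquisition of a foreign subsidiary by a resident firm (outward FDI) 1494.53, sale of domestic government bonds to non-residents 1351.34, inward foreign direct investment in the manufacturing sector 1487.89; secondary income: pension payments received by residents from foreign governments 94.65; primary income: dividends paid to foreign shareholders of resident firms 365.21, reinvested earnings on direct investment abroad 554.00; capital account: acquisition of foreign patents and trademarks (non-produced assets) 68.16.)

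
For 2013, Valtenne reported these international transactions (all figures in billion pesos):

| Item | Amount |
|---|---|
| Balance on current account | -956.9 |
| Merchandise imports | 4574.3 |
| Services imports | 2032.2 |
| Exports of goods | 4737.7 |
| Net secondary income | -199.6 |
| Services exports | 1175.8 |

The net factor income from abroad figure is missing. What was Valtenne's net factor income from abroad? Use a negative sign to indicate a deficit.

-64.3

Current account = goods balance + services balance + net primary income + net secondary income
Sum of the known components = -892.6
Net factor income from abroad = CA - (known components) = -956.9 - (-892.6) = -64.3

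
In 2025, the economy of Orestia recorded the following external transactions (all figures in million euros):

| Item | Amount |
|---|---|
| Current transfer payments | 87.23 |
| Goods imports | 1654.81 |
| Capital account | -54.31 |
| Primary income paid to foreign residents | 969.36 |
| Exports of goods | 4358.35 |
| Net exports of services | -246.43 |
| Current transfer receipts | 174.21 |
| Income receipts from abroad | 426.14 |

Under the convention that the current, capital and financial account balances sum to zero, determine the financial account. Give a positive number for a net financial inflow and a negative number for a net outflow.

Goods balance = 4358.35 - 1654.81 = 2703.54
Services balance = -246.43
Trade balance (goods + services) = 2703.54 + (-246.43) = 2457.11
Net primary income = 426.14 - 969.36 = -543.22
Net secondary income = 174.21 - 87.23 = 86.98
Current account = 2457.11 + (-543.22) + 86.98 = 2000.87
Financial account = -(2000.87 + (-54.31)) = -1946.56

-1946.56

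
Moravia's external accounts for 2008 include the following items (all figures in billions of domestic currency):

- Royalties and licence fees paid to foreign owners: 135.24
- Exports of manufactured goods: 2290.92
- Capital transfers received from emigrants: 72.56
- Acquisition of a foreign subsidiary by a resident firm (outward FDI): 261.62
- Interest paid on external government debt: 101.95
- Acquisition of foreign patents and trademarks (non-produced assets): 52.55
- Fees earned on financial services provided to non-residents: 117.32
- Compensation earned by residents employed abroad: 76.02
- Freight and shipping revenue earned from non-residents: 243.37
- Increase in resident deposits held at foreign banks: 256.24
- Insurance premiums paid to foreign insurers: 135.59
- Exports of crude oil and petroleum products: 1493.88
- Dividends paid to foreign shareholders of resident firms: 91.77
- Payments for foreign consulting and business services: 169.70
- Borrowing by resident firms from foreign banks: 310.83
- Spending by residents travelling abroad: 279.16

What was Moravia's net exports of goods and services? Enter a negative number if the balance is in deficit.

Goods: 2290.92 + 1493.88 = 3784.80
Services: -135.59 + 117.32 - 135.24 - 279.16 + 243.37 - 169.70 = -359.00
Trade balance = 3784.80 + (-359.00) = 3425.80
(Excluded from the trade balance — capital account: capital transfers received from emigrants 72.56, acquisition of foreign patents and trademarks (non-produced assets) 52.55; financial account: acquisition of a foreign subsidiary by a resident firm (outward FDI) 261.62, increase in resident deposits held at foreign banks 256.24, borrowing by resident firms from foreign banks 310.83; primary income: interest paid on external government debt 101.95, compensation earned by residents employed abroad 76.02, dividends paid to foreign shareholders of resident firms 91.77.)

3425.80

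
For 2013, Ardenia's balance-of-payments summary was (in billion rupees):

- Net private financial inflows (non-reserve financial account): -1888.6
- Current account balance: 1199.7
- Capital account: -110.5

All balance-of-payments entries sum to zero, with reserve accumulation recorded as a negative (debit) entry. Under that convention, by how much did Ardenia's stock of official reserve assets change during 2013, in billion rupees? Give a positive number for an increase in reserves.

Official reserve transactions balance = -(1199.7 + (-110.5) + (-1888.6)) = 799.4
An accumulation of reserves is recorded as a debit (negative entry), so the change in the stock of reserves is the negative of that balance.
Change in official reserves = -(799.4) = -799.4

-799.4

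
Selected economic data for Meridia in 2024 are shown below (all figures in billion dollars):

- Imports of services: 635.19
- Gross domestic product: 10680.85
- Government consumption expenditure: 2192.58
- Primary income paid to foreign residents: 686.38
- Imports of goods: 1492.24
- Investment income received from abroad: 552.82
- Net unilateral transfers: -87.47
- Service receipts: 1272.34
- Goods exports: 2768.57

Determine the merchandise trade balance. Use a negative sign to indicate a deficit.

Goods balance = 2768.57 - 1492.24 = 1276.33

1276.33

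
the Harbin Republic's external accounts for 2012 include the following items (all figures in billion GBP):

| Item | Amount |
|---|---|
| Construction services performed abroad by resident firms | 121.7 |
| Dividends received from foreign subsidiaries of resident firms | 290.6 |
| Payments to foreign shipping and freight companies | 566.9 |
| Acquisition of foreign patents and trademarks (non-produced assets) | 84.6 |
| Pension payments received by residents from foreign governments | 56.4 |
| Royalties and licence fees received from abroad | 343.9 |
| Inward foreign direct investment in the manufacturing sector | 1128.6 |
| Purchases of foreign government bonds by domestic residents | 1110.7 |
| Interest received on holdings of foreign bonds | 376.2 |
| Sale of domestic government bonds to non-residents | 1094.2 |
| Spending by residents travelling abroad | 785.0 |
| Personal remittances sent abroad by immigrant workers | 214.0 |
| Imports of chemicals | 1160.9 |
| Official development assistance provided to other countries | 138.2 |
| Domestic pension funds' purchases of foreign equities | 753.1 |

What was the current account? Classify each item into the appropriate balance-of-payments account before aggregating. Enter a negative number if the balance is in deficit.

Goods: -1160.9
Services: -785.0 + 343.9 + 121.7 - 566.9 = -886.3
Primary income: 290.6 + 376.2 = 666.8
Secondary income: 56.4 - 214.0 - 138.2 = -295.8
Current account = (-1160.9) + (-886.3) + 666.8 + (-295.8) = -1676.2
(Excluded from the current account — capital account: acquisition of foreign patents and trademarks (non-produced assets) 84.6; financial account: inward foreign direct investment in the manufacturing sector 1128.6, purchases of foreign government bonds by domestic residents 1110.7, sale of domestic government bonds to non-residents 1094.2, domestic pension funds' purchases of foreign equities 753.1.)

-1676.2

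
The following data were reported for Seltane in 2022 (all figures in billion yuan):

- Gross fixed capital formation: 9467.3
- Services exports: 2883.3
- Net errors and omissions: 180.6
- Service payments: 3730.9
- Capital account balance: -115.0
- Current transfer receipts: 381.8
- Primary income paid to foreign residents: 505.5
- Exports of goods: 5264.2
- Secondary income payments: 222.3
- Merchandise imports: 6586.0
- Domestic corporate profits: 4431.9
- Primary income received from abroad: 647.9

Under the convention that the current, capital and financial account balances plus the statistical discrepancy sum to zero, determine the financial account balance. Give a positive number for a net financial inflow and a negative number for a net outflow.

1801.9

Goods balance = 5264.2 - 6586.0 = -1321.8
Services balance = 2883.3 - 3730.9 = -847.6
Trade balance (goods + services) = -1321.8 + (-847.6) = -2169.4
Net primary income = 647.9 - 505.5 = 142.4
Net secondary income = 381.8 - 222.3 = 159.5
Current account = -2169.4 + 142.4 + 159.5 = -1867.5
Financial account = -(-1867.5 + (-115.0) + 180.6) = 1801.9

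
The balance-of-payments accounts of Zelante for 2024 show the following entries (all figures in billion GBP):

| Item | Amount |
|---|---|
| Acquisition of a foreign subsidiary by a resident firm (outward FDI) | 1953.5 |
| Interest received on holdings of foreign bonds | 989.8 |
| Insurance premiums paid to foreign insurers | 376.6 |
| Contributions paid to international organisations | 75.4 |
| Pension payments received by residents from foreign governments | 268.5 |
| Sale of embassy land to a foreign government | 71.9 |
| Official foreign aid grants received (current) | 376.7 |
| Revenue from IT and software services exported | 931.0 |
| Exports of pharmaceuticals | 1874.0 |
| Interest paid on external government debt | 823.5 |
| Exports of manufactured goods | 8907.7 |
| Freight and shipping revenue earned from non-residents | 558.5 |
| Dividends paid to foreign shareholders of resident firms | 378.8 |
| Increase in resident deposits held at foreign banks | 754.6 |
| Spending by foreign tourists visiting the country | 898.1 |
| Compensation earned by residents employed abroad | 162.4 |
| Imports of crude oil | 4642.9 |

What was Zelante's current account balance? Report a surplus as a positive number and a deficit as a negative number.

Goods: 1874.0 - 4642.9 + 8907.7 = 6138.8
Services: -376.6 + 931.0 + 898.1 + 558.5 = 2011.0
Primary income: -823.5 - 378.8 + 162.4 + 989.8 = -50.1
Secondary income: 268.5 + 376.7 - 75.4 = 569.8
Current account = 6138.8 + 2011.0 + (-50.1) + 569.8 = 8669.5
(Excluded from the current account — financial account: acquisition of a foreign subsidiary by a resident firm (outward FDI) 1953.5, increase in resident deposits held at foreign banks 754.6; capital account: sale of embassy land to a foreign government 71.9.)

8669.5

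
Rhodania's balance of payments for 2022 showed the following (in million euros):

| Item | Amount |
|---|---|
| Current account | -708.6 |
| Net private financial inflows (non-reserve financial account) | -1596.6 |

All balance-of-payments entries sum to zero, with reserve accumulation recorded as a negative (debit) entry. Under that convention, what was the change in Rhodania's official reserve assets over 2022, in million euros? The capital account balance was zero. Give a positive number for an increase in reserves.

-2305.2

Official reserve transactions balance = -((-708.6) + (-1596.6)) = 2305.2
An accumulation of reserves is recorded as a debit (negative entry), so the change in the stock of reserves is the negative of that balance.
Change in official reserves = -(2305.2) = -2305.2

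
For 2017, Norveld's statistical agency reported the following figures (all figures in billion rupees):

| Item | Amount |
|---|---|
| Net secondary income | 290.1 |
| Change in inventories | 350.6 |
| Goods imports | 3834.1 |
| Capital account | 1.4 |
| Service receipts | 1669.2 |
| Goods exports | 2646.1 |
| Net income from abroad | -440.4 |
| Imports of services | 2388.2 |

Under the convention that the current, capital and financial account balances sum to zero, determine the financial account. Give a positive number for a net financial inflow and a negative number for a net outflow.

2055.9

Goods balance = 2646.1 - 3834.1 = -1188.0
Services balance = 1669.2 - 2388.2 = -719.0
Trade balance (goods + services) = -1188.0 + (-719.0) = -1907.0
Net primary income = -440.4
Net secondary income = 290.1
Current account = -1907.0 + (-440.4) + 290.1 = -2057.3
Financial account = -(-2057.3 + 1.4) = 2055.9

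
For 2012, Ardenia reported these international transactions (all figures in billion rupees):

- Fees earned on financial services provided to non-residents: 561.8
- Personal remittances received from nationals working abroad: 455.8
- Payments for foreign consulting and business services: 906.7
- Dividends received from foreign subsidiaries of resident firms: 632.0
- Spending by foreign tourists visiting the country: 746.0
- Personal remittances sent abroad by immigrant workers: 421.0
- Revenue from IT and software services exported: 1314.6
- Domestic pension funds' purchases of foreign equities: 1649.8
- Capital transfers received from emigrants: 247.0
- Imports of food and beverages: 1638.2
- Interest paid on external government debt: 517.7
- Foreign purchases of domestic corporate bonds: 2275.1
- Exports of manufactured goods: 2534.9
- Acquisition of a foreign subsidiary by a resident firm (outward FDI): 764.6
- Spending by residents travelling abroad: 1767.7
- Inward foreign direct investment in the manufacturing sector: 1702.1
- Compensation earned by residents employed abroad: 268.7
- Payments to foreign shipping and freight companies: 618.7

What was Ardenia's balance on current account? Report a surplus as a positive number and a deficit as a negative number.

Goods: 2534.9 - 1638.2 = 896.7
Services: 746.0 - 906.7 - 618.7 - 1767.7 + 561.8 + 1314.6 = -670.7
Primary income: 632.0 + 268.7 - 517.7 = 383.0
Secondary income: 455.8 - 421.0 = 34.8
Current account = 896.7 + (-670.7) + 383.0 + 34.8 = 643.8
(Excluded from the current account — financial account: domestic pension funds' purchases of foreign equities 1649.8, foreign purchases of domestic corporate bonds 2275.1, acquisition of a foreign subsidiary by a resident firm (outward FDI) 764.6, inward foreign direct investment in the manufacturing sector 1702.1; capital account: capital transfers received from emigrants 247.0.)

643.8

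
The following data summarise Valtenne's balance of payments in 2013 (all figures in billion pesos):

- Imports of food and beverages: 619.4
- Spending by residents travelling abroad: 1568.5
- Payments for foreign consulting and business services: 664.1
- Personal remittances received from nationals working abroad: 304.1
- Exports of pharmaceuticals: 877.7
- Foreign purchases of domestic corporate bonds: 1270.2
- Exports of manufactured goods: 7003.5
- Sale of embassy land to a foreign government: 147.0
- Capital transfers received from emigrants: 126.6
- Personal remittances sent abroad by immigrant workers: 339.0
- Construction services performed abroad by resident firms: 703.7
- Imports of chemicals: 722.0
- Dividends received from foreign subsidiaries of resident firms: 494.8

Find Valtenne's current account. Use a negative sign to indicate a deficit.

Goods: 7003.5 + 877.7 - 722.0 - 619.4 = 6539.8
Services: -1568.5 + 703.7 - 664.1 = -1528.9
Primary income: 494.8
Secondary income: 304.1 - 339.0 = -34.9
Current account = 6539.8 + (-1528.9) + 494.8 + (-34.9) = 5470.8
(Excluded from the current account — financial account: foreign purchases of domestic corporate bonds 1270.2; capital account: sale of embassy land to a foreign government 147.0, capital transfers received from emigrants 126.6.)

5470.8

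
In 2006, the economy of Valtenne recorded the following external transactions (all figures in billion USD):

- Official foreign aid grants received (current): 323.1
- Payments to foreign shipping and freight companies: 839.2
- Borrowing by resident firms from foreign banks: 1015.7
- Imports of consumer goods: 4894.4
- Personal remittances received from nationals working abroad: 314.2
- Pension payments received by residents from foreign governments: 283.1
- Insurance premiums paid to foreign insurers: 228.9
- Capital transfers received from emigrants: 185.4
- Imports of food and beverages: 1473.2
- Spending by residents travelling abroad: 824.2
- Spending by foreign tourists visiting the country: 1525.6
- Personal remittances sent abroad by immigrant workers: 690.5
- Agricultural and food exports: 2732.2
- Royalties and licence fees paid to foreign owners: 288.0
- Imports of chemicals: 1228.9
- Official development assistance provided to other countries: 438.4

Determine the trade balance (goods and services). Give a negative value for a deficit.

Goods: -4894.4 + 2732.2 - 1473.2 - 1228.9 = -4864.3
Services: -288.0 - 824.2 + 1525.6 - 228.9 - 839.2 = -654.7
Trade balance = -4864.3 + (-654.7) = -5519.0
(Excluded from the trade balance — secondary income: official foreign aid grants received (current) 323.1, personal remittances received from nationals working abroad 314.2, pension payments received by residents from foreign governments 283.1, personal remittances sent abroad by immigrant workers 690.5, official development assistance provided to other countries 438.4; financial account: borrowing by resident firms from foreign banks 1015.7; capital account: capital transfers received from emigrants 185.4.)

-5519.0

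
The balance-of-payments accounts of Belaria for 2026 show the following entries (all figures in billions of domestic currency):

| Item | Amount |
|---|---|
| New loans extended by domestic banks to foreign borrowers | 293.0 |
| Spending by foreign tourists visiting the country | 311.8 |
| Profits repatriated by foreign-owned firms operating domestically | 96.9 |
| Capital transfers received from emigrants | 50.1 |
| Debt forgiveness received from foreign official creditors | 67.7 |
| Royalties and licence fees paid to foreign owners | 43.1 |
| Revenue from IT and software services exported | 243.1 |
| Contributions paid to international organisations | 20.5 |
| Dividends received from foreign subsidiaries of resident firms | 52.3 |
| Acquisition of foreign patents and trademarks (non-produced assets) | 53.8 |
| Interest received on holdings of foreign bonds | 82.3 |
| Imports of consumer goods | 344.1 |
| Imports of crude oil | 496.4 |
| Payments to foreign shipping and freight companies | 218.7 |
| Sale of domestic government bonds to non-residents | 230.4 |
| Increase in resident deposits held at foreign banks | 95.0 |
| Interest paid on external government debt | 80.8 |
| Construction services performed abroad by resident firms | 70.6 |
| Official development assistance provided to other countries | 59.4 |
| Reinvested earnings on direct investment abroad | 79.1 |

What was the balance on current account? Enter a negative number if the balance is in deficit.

-520.7

Goods: -344.1 - 496.4 = -840.5
Services: 311.8 - 218.7 - 43.1 + 243.1 + 70.6 = 363.7
Primary income: -96.9 + 79.1 + 52.3 - 80.8 + 82.3 = 36.0
Secondary income: -59.4 - 20.5 = -79.9
Current account = (-840.5) + 363.7 + 36.0 + (-79.9) = -520.7
(Excluded from the current account — financial account: new loans extended by domestic banks to foreign borrowers 293.0, sale of domestic government bonds to non-residents 230.4, increase in resident deposits held at foreign banks 95.0; capital account: capital transfers received from emigrants 50.1, debt forgiveness received from foreign official creditors 67.7, acquisition of foreign patents and trademarks (non-produced assets) 53.8.)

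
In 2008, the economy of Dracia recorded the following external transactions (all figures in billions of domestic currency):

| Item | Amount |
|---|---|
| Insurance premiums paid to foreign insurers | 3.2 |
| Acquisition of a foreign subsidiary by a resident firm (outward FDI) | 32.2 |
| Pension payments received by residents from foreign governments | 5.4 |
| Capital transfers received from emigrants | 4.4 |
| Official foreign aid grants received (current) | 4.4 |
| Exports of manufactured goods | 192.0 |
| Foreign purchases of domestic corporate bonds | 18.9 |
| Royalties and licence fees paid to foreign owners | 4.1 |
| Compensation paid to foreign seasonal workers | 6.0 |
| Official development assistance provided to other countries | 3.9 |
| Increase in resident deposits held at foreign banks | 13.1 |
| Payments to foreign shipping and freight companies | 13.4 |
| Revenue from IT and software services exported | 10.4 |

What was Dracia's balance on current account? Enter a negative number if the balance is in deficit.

181.6

Goods: 192.0
Services: 10.4 - 4.1 - 3.2 - 13.4 = -10.3
Primary income: -6.0
Secondary income: 5.4 - 3.9 + 4.4 = 5.9
Current account = 192.0 + (-10.3) + (-6.0) + 5.9 = 181.6
(Excluded from the current account — financial account: acquisition of a foreign subsidiary by a resident firm (outward FDI) 32.2, foreign purchases of domestic corporate bonds 18.9, increase in resident deposits held at foreign banks 13.1; capital account: capital transfers received from emigrants 4.4.)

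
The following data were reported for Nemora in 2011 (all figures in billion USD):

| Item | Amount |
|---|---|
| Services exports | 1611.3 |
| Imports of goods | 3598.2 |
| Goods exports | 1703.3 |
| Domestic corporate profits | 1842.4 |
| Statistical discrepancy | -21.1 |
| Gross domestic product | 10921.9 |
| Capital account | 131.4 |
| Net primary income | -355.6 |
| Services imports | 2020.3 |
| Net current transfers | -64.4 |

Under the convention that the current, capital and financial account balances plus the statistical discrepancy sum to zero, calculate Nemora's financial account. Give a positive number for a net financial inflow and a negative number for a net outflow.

Goods balance = 1703.3 - 3598.2 = -1894.9
Services balance = 1611.3 - 2020.3 = -409.0
Trade balance (goods + services) = -1894.9 + (-409.0) = -2303.9
Net primary income = -355.6
Net secondary income = -64.4
Current account = -2303.9 + (-355.6) + (-64.4) = -2723.9
Financial account = -(-2723.9 + 131.4 + (-21.1)) = 2613.6

2613.6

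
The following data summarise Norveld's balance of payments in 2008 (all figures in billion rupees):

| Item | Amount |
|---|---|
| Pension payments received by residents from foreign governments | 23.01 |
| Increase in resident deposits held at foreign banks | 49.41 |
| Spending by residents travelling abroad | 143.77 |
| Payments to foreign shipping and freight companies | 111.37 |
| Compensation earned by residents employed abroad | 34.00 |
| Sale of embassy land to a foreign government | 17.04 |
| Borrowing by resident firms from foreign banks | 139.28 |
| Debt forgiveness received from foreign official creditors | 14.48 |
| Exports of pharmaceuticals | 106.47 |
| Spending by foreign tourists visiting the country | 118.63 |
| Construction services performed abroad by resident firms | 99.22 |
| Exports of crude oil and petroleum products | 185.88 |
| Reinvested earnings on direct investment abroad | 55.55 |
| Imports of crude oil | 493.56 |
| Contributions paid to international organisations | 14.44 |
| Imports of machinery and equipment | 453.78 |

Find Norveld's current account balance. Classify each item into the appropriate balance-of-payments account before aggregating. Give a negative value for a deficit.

-594.16

Goods: -453.78 + 185.88 - 493.56 + 106.47 = -654.99
Services: 118.63 - 143.77 + 99.22 - 111.37 = -37.29
Primary income: 34.00 + 55.55 = 89.55
Secondary income: -14.44 + 23.01 = 8.57
Current account = (-654.99) + (-37.29) + 89.55 + 8.57 = -594.16
(Excluded from the current account — financial account: increase in resident deposits held at foreign banks 49.41, borrowing by resident firms from foreign banks 139.28; capital account: sale of embassy land to a foreign government 17.04, debt forgiveness received from foreign official creditors 14.48.)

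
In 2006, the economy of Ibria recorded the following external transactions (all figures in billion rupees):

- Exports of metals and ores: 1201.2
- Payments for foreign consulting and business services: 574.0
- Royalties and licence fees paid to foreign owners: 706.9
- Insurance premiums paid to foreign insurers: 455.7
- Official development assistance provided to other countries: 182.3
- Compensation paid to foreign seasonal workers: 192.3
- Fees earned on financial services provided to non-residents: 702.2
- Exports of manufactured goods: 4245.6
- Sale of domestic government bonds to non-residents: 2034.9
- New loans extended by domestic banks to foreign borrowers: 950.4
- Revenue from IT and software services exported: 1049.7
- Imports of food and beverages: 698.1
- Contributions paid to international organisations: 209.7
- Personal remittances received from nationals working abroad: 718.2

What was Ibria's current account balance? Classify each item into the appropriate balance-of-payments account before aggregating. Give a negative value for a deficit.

Goods: -698.1 + 4245.6 + 1201.2 = 4748.7
Services: 702.2 - 706.9 - 574.0 - 455.7 + 1049.7 = 15.3
Primary income: -192.3
Secondary income: -209.7 + 718.2 - 182.3 = 326.2
Current account = 4748.7 + 15.3 + (-192.3) + 326.2 = 4897.9
(Excluded from the current account — financial account: sale of domestic government bonds to non-residents 2034.9, new loans extended by domestic banks to foreign borrowers 950.4.)

4897.9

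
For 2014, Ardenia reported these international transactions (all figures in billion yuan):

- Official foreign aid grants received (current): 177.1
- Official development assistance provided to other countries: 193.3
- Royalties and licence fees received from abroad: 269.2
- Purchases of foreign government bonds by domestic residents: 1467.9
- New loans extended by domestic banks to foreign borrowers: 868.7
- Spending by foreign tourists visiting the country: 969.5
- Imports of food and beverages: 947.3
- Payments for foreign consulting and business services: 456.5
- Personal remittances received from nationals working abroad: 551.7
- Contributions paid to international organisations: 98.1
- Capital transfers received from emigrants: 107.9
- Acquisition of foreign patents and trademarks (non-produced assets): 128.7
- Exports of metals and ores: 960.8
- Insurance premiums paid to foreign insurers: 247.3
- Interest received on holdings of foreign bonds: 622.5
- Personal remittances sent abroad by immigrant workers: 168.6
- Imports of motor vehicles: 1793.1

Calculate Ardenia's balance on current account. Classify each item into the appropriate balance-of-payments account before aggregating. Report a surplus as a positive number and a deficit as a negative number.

-353.4

Goods: 960.8 - 1793.1 - 947.3 = -1779.6
Services: -456.5 + 969.5 - 247.3 + 269.2 = 534.9
Primary income: 622.5
Secondary income: -168.6 + 551.7 - 98.1 + 177.1 - 193.3 = 268.8
Current account = (-1779.6) + 534.9 + 622.5 + 268.8 = -353.4
(Excluded from the current account — financial account: purchases of foreign government bonds by domestic residents 1467.9, new loans extended by domestic banks to foreign borrowers 868.7; capital account: capital transfers received from emigrants 107.9, acquisition of foreign patents and trademarks (non-produced assets) 128.7.)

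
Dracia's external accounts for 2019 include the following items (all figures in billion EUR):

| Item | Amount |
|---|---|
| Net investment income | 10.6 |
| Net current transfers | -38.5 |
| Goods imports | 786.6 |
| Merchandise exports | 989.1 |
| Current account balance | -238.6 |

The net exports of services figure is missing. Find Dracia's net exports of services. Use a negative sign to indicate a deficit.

-413.2

Current account = goods balance + services balance + net primary income + net secondary income
Sum of the known components = 174.6
Net exports of services = CA - (known components) = -238.6 - 174.6 = -413.2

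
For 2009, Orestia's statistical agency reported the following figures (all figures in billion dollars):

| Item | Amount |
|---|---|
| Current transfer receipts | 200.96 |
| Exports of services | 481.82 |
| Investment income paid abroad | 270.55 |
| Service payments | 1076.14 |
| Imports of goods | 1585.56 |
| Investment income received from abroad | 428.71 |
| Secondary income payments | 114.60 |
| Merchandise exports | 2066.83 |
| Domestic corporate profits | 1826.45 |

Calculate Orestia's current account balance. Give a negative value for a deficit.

131.47

Goods balance = 2066.83 - 1585.56 = 481.27
Services balance = 481.82 - 1076.14 = -594.32
Trade balance (goods + services) = 481.27 + (-594.32) = -113.05
Net primary income = 428.71 - 270.55 = 158.16
Net secondary income = 200.96 - 114.60 = 86.36
Current account = -113.05 + 158.16 + 86.36 = 131.47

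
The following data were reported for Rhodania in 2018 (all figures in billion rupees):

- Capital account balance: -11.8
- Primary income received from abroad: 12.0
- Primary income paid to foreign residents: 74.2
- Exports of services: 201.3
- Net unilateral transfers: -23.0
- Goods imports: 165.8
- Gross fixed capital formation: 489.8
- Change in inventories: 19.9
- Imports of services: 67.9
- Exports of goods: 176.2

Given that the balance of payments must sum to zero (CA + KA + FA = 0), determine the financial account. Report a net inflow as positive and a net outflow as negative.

-46.8

Goods balance = 176.2 - 165.8 = 10.4
Services balance = 201.3 - 67.9 = 133.4
Trade balance (goods + services) = 10.4 + 133.4 = 143.8
Net primary income = 12.0 - 74.2 = -62.2
Net secondary income = -23.0
Current account = 143.8 + (-62.2) + (-23.0) = 58.6
Financial account = -(58.6 + (-11.8)) = -46.8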